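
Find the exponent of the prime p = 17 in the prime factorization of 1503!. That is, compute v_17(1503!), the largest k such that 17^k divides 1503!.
v_17(1503!) = 93

Legendre's formula: v_p(n!) = Σ_{k ≥ 1} ⌊n / p^k⌋. For p = 17, n = 1503, the terms are:
  ⌊1503/17^1⌋ = ⌊1503/17⌋ = 88
  ⌊1503/17^2⌋ = ⌊1503/289⌋ = 5
(the next term ⌊1503/17^3⌋ = 0, terminating the sum). Summing: v_17(1503!) = 88 + 5 = 93.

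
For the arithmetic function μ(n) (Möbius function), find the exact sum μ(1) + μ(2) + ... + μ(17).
Σ_{n ≤ 17} μ(n) = -2

Compute μ(n) for each 1 ≤ n ≤ 17: μ(1) = 1, μ(2) = -1, μ(3) = -1, μ(4) = 0, μ(5) = -1, μ(6) = 1, μ(7) = -1, μ(8) = 0, μ(9) = 0, μ(10) = 1, μ(11) = -1, μ(12) = 0, μ(13) = -1, μ(14) = 1, μ(15) = 1, μ(16) = 0, μ(17) = -1. Summing all 17 values: -2. (Mertens function M(x) = Σ_{n ≤ x} μ(n); on average M(x) should be small (PNT ⟺ M(x) = o(x)).)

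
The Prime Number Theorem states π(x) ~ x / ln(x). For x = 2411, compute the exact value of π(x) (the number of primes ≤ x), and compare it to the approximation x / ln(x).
π(2411) = 358;  x/ln(x) ≈ 309.59;  relative error ≈ 13.52%.

Directly count primes up to 2411: π(2411) = 358. The PNT approximation gives 2411/ln(2411) ≈ 2411/7.78780 ≈ 309.59. Relative error (π(x) − x/ln(x)) / π(x) ≈ 13.52%; the approximation is known to undercount slightly (Li(x) is a better estimate).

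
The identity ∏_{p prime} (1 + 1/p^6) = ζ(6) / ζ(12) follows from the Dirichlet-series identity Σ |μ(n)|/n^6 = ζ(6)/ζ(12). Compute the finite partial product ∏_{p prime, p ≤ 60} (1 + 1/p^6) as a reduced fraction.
∏ = 15208164362828403658148964619279112555962623197017564159533315284245673252712693579875969187856000000/14952583309331613601270624305866697838298339465266429234833578634476621111163572328947624655858571977

The primes p ≤ 60 are [2, 3, 5, 7, 11, 13, 17, 19, 23, 29, 31, 37, 41, 43, 47, 53, 59]. For each, (1 + 1/p^6) = (p^6 + 1)/p^6. Multiplying these fractions over p ∈ [2, 3, 5, 7, 11, 13, 17, 19, 23, 29, 31, 37, 41, 43, 47, 53, 59] gives 15208164362828403658148964619279112555962623197017564159533315284245673252712693579875969187856000000/14952583309331613601270624305866697838298339465266429234833578634476621111163572328947624655858571977. (In the limit P → ∞ this tends to ζ(6)/ζ(12).)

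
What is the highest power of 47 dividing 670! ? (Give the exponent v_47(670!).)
v_47(670!) = 14

Legendre's formula: v_p(n!) = Σ_{k ≥ 1} ⌊n / p^k⌋. For p = 47, n = 670, the terms are:
  ⌊670/47^1⌋ = ⌊670/47⌋ = 14
(the next term ⌊670/47^2⌋ = 0, terminating the sum). Summing: v_47(670!) = 14 = 14.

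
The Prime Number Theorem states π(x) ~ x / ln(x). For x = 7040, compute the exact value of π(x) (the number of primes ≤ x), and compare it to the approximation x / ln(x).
π(7040) = 905;  x/ln(x) ≈ 794.64;  relative error ≈ 12.19%.

Directly count primes up to 7040: π(7040) = 905. The PNT approximation gives 7040/ln(7040) ≈ 7040/8.85936 ≈ 794.64. Relative error (π(x) − x/ln(x)) / π(x) ≈ 12.19%; the approximation is known to undercount slightly (Li(x) is a better estimate).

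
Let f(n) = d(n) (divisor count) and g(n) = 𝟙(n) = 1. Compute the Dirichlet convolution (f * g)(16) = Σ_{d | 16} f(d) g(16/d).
(d * 𝟙)(16) = 15

Divisors of 16: [1, 2, 4, 8, 16]. For each d | 16:
  d = 1: d(1) · 𝟙(16/1) = 1 · 1 = 1
  d = 2: d(2) · 𝟙(16/2) = 2 · 1 = 2
  d = 4: d(4) · 𝟙(16/4) = 3 · 1 = 3
  d = 8: d(8) · 𝟙(16/8) = 4 · 1 = 4
  d = 16: d(16) · 𝟙(16/16) = 5 · 1 = 5
Summing: (d * 𝟙)(16) = 1 + 2 + 3 + 4 + 5 = 15.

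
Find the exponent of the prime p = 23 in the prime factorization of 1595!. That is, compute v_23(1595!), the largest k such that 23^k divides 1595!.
v_23(1595!) = 72

Legendre's formula: v_p(n!) = Σ_{k ≥ 1} ⌊n / p^k⌋. For p = 23, n = 1595, the terms are:
  ⌊1595/23^1⌋ = ⌊1595/23⌋ = 69
  ⌊1595/23^2⌋ = ⌊1595/529⌋ = 3
(the next term ⌊1595/23^3⌋ = 0, terminating the sum). Summing: v_23(1595!) = 69 + 3 = 72.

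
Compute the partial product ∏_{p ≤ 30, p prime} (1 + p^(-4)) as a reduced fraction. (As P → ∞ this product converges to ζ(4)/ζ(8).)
∏ = 408418518091992985088034449701042208/378893302350878356551852293056730625

The primes p ≤ 30 are [2, 3, 5, 7, 11, 13, 17, 19, 23, 29]. For each, (1 + 1/p^4) = (p^4 + 1)/p^4. Multiplying these fractions over p ∈ [2, 3, 5, 7, 11, 13, 17, 19, 23, 29] gives 408418518091992985088034449701042208/378893302350878356551852293056730625. (In the limit P → ∞ this tends to ζ(4)/ζ(8).)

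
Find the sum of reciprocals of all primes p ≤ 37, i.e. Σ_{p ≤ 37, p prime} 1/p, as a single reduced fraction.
Σ 1/p = 11819186711467/7420738134810

π(37) = 12, so the primes ≤ 37 are [2, 3, 5, 7, 11, 13, 17, 19, 23, 29, 31, 37]. Summing 1/p over these primes: 11819186711467/7420738134810 ≈ 1.5927. Mertens estimate ln ln(37) + 0.2615 ≈ 1.5455.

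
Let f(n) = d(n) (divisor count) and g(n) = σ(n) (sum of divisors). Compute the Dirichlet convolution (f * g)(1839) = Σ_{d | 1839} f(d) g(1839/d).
(d * σ)(1839) = 3696

Divisors of 1839: [1, 3, 613, 1839]. For each d | 1839:
  d = 1: d(1) · σ(1839/1) = 1 · 2456 = 2456
  d = 3: d(3) · σ(1839/3) = 2 · 614 = 1228
  d = 613: d(613) · σ(1839/613) = 2 · 4 = 8
  d = 1839: d(1839) · σ(1839/1839) = 4 · 1 = 4
Summing: (d * σ)(1839) = 2456 + 1228 + 8 + 4 = 3696.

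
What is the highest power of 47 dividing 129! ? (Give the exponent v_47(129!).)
v_47(129!) = 2

Legendre's formula: v_p(n!) = Σ_{k ≥ 1} ⌊n / p^k⌋. For p = 47, n = 129, the terms are:
  ⌊129/47^1⌋ = ⌊129/47⌋ = 2
(the next term ⌊129/47^2⌋ = 0, terminating the sum). Summing: v_47(129!) = 2 = 2.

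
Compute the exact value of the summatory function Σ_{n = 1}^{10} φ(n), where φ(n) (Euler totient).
Σ_{n ≤ 10} φ(n) = 32

Compute φ(n) for each 1 ≤ n ≤ 10: φ(1) = 1, φ(2) = 1, φ(3) = 2, φ(4) = 2, φ(5) = 4, φ(6) = 2, φ(7) = 6, φ(8) = 4, φ(9) = 6, φ(10) = 4. Summing all 10 values: 32. (Average order: Σ_{n ≤ x} φ(n) ~ (3/π²) x². For x = 10, (3/π²)·10² ≈ 30.40.)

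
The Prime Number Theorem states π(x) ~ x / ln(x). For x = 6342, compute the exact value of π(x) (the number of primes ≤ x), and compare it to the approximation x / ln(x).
π(6342) = 825;  x/ln(x) ≈ 724.39;  relative error ≈ 12.20%.

Directly count primes up to 6342: π(6342) = 825. The PNT approximation gives 6342/ln(6342) ≈ 6342/8.75495 ≈ 724.39. Relative error (π(x) − x/ln(x)) / π(x) ≈ 12.20%; the approximation is known to undercount slightly (Li(x) is a better estimate).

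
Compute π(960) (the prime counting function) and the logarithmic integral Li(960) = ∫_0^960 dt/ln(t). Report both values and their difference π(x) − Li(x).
π(960) = 162;  Li(960) ≈ 171.80;  π(x) − Li(x) ≈ -9.80.

Direct count of primes ≤ 960 gives π(960) = 162. Numerical evaluation of the logarithmic integral gives Li(960) ≈ 171.80. The difference π(x) − Li(x) ≈ -9.80 is typically negative for small/moderate x (Li(x) overestimates), though Littlewood's theorem shows this sign changes infinitely often.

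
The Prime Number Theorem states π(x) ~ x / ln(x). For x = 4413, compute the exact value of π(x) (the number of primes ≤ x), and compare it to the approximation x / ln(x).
π(4413) = 600;  x/ln(x) ≈ 525.84;  relative error ≈ 12.36%.

Directly count primes up to 4413: π(4413) = 600. The PNT approximation gives 4413/ln(4413) ≈ 4413/8.39231 ≈ 525.84. Relative error (π(x) − x/ln(x)) / π(x) ≈ 12.36%; the approximation is known to undercount slightly (Li(x) is a better estimate).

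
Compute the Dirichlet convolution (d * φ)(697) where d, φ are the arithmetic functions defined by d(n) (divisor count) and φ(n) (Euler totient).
(d * φ)(697) = 756

Divisors of 697: [1, 17, 41, 697]. For each d | 697:
  d = 1: d(1) · φ(697/1) = 1 · 640 = 640
  d = 17: d(17) · φ(697/17) = 2 · 40 = 80
  d = 41: d(41) · φ(697/41) = 2 · 16 = 32
  d = 697: d(697) · φ(697/697) = 4 · 1 = 4
Summing: (d * φ)(697) = 640 + 80 + 32 + 4 = 756.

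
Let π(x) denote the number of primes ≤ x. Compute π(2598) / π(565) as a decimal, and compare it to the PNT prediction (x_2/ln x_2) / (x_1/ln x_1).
π(2598)/π(565) = 378/103 ≈ 3.6699;  PNT prediction ≈ 3.7060.

π(565) = 103 and π(2598) = 378, so π(2598)/π(565) ≈ 3.6699. The PNT-predicted ratio is (2598/ln(2598)) / (565/ln(565)) ≈ 3.7060. The two agree to within a few percent, as expected.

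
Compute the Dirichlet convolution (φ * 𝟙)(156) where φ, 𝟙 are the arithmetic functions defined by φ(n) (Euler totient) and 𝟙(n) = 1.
(φ * 𝟙)(156) = 156

Divisors of 156: [1, 2, 3, 4, 6, 12, 13, 26, 39, 52, 78, 156]. For each d | 156:
  d = 1: φ(1) · 𝟙(156/1) = 1 · 1 = 1
  d = 2: φ(2) · 𝟙(156/2) = 1 · 1 = 1
  d = 3: φ(3) · 𝟙(156/3) = 2 · 1 = 2
  d = 4: φ(4) · 𝟙(156/4) = 2 · 1 = 2
  d = 6: φ(6) · 𝟙(156/6) = 2 · 1 = 2
  d = 12: φ(12) · 𝟙(156/12) = 4 · 1 = 4
  d = 13: φ(13) · 𝟙(156/13) = 12 · 1 = 12
  d = 26: φ(26) · 𝟙(156/26) = 12 · 1 = 12
  d = 39: φ(39) · 𝟙(156/39) = 24 · 1 = 24
  d = 52: φ(52) · 𝟙(156/52) = 24 · 1 = 24
  d = 78: φ(78) · 𝟙(156/78) = 24 · 1 = 24
  d = 156: φ(156) · 𝟙(156/156) = 48 · 1 = 48
Summing: (φ * 𝟙)(156) = 1 + 1 + 2 + 2 + 2 + 4 + 12 + 12 + 24 + 24 + 24 + 48 = 156.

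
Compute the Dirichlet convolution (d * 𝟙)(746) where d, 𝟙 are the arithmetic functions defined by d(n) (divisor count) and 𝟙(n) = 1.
(d * 𝟙)(746) = 9

Divisors of 746: [1, 2, 373, 746]. For each d | 746:
  d = 1: d(1) · 𝟙(746/1) = 1 · 1 = 1
  d = 2: d(2) · 𝟙(746/2) = 2 · 1 = 2
  d = 373: d(373) · 𝟙(746/373) = 2 · 1 = 2
  d = 746: d(746) · 𝟙(746/746) = 4 · 1 = 4
Summing: (d * 𝟙)(746) = 1 + 2 + 2 + 4 = 9.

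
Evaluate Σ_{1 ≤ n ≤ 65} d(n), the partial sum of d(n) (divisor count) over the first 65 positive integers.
Σ_{n ≤ 65} d(n) = 284

Compute d(n) for each 1 ≤ n ≤ 65: d(1) = 1, d(2) = 2, d(3) = 2, d(4) = 3, d(5) = 2, d(6) = 4, d(7) = 2, d(8) = 4, d(9) = 3, d(10) = 4, d(11) = 2, d(12) = 6, d(13) = 2, d(14) = 4, d(15) = 4, d(16) = 5, d(17) = 2, d(18) = 6, d(19) = 2, d(20) = 6, d(21) = 4, d(22) = 4, d(23) = 2, d(24) = 8, d(25) = 3, d(26) = 4, d(27) = 4, d(28) = 6, d(29) = 2, d(30) = 8, d(31) = 2, d(32) = 6, d(33) = 4, d(34) = 4, d(35) = 4, d(36) = 9, d(37) = 2, d(38) = 4, d(39) = 4, d(40) = 8, d(41) = 2, d(42) = 8, d(43) = 2, d(44) = 6, d(45) = 6, d(46) = 4, d(47) = 2, d(48) = 10, d(49) = 3, d(50) = 6, d(51) = 4, d(52) = 6, d(53) = 2, d(54) = 8, d(55) = 4, d(56) = 8, d(57) = 4, d(58) = 4, d(59) = 2, d(60) = 12, d(61) = 2, d(62) = 4, d(63) = 6, d(64) = 7, d(65) = 4. Summing all 65 values: 284. (Dirichlet's divisor formula: Σ_{n ≤ x} d(n) = x ln(x) + (2γ − 1) x + O(√x). For x = 65, the asymptotic estimate is ≈ 281.37.)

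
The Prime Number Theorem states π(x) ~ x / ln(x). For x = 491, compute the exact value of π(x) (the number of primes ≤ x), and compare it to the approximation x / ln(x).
π(491) = 94;  x/ln(x) ≈ 79.24;  relative error ≈ 15.70%.

Directly count primes up to 491: π(491) = 94. The PNT approximation gives 491/ln(491) ≈ 491/6.19644 ≈ 79.24. Relative error (π(x) − x/ln(x)) / π(x) ≈ 15.70%; the approximation is known to undercount slightly (Li(x) is a better estimate).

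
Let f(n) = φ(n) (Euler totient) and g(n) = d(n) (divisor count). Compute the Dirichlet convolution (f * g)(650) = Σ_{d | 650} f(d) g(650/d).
(φ * d)(650) = 1302

Divisors of 650: [1, 2, 5, 10, 13, 25, 26, 50, 65, 130, 325, 650]. For each d | 650:
  d = 1: φ(1) · d(650/1) = 1 · 12 = 12
  d = 2: φ(2) · d(650/2) = 1 · 6 = 6
  d = 5: φ(5) · d(650/5) = 4 · 8 = 32
  d = 10: φ(10) · d(650/10) = 4 · 4 = 16
  d = 13: φ(13) · d(650/13) = 12 · 6 = 72
  d = 25: φ(25) · d(650/25) = 20 · 4 = 80
  d = 26: φ(26) · d(650/26) = 12 · 3 = 36
  d = 50: φ(50) · d(650/50) = 20 · 2 = 40
  d = 65: φ(65) · d(650/65) = 48 · 4 = 192
  d = 130: φ(130) · d(650/130) = 48 · 2 = 96
  d = 325: φ(325) · d(650/325) = 240 · 2 = 480
  d = 650: φ(650) · d(650/650) = 240 · 1 = 240
Summing: (φ * d)(650) = 12 + 6 + 32 + 16 + 72 + 80 + 36 + 40 + 192 + 96 + 480 + 240 = 1302.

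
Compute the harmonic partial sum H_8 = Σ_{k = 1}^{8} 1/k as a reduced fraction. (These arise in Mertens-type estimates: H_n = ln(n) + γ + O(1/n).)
H_8 = 761/280

Direct summation: H_8 = 1 + 1/2 + ... + 1/8. The least common denominator is lcm(1, ..., 8) = 840; over this denominator the numerator is 840 + 420 + 280 + 210 + 168 + 140 + 120 + 105 = 2283, so H_8 = 2283/840; reducing by gcd(2283, 840) = 3 gives 761/280 ≈ 2.71786. (The PNT-adjacent estimate ln(8) + γ ≈ 2.65666 matches within O(1/n).)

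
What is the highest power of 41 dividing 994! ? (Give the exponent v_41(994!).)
v_41(994!) = 24

Legendre's formula: v_p(n!) = Σ_{k ≥ 1} ⌊n / p^k⌋. For p = 41, n = 994, the terms are:
  ⌊994/41^1⌋ = ⌊994/41⌋ = 24
(the next term ⌊994/41^2⌋ = 0, terminating the sum). Summing: v_41(994!) = 24 = 24.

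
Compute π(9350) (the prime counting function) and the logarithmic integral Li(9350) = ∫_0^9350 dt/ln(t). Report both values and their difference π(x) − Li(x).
π(9350) = 1158;  Li(9350) ≈ 1175.31;  π(x) − Li(x) ≈ -17.31.

Direct count of primes ≤ 9350 gives π(9350) = 1158. Numerical evaluation of the logarithmic integral gives Li(9350) ≈ 1175.31. The difference π(x) − Li(x) ≈ -17.31 is typically negative for small/moderate x (Li(x) overestimates), though Littlewood's theorem shows this sign changes infinitely often.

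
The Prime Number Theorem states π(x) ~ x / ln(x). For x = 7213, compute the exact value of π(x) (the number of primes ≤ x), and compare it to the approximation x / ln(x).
π(7213) = 922;  x/ln(x) ≈ 811.94;  relative error ≈ 11.94%.

Directly count primes up to 7213: π(7213) = 922. The PNT approximation gives 7213/ln(7213) ≈ 7213/8.88364 ≈ 811.94. Relative error (π(x) − x/ln(x)) / π(x) ≈ 11.94%; the approximation is known to undercount slightly (Li(x) is a better estimate).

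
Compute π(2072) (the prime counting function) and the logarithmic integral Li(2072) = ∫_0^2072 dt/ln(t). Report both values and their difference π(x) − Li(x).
π(2072) = 312;  Li(2072) ≈ 324.26;  π(x) − Li(x) ≈ -12.26.

Direct count of primes ≤ 2072 gives π(2072) = 312. Numerical evaluation of the logarithmic integral gives Li(2072) ≈ 324.26. The difference π(x) − Li(x) ≈ -12.26 is typically negative for small/moderate x (Li(x) overestimates), though Littlewood's theorem shows this sign changes infinitely often.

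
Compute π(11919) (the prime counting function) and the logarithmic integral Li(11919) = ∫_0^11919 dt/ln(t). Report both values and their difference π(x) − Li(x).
π(11919) = 1427;  Li(11919) ≈ 1452.47;  π(x) − Li(x) ≈ -25.47.

Direct count of primes ≤ 11919 gives π(11919) = 1427. Numerical evaluation of the logarithmic integral gives Li(11919) ≈ 1452.47. The difference π(x) − Li(x) ≈ -25.47 is typically negative for small/moderate x (Li(x) overestimates), though Littlewood's theorem shows this sign changes infinitely often.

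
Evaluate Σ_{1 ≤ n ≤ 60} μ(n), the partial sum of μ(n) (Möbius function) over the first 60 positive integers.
Σ_{n ≤ 60} μ(n) = -1

Compute μ(n) for each 1 ≤ n ≤ 60: μ(1) = 1, μ(2) = -1, μ(3) = -1, μ(4) = 0, μ(5) = -1, μ(6) = 1, μ(7) = -1, μ(8) = 0, μ(9) = 0, μ(10) = 1, μ(11) = -1, μ(12) = 0, μ(13) = -1, μ(14) = 1, μ(15) = 1, μ(16) = 0, μ(17) = -1, μ(18) = 0, μ(19) = -1, μ(20) = 0, μ(21) = 1, μ(22) = 1, μ(23) = -1, μ(24) = 0, μ(25) = 0, μ(26) = 1, μ(27) = 0, μ(28) = 0, μ(29) = -1, μ(30) = -1, μ(31) = -1, μ(32) = 0, μ(33) = 1, μ(34) = 1, μ(35) = 1, μ(36) = 0, μ(37) = -1, μ(38) = 1, μ(39) = 1, μ(40) = 0, μ(41) = -1, μ(42) = -1, μ(43) = -1, μ(44) = 0, μ(45) = 0, μ(46) = 1, μ(47) = -1, μ(48) = 0, μ(49) = 0, μ(50) = 0, μ(51) = 1, μ(52) = 0, μ(53) = -1, μ(54) = 0, μ(55) = 1, μ(56) = 0, μ(57) = 1, μ(58) = 1, μ(59) = -1, μ(60) = 0. Summing all 60 values: -1. (Mertens function M(x) = Σ_{n ≤ x} μ(n); on average M(x) should be small (PNT ⟺ M(x) = o(x)).)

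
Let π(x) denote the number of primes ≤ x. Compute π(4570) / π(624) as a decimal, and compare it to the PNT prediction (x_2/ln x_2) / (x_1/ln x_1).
π(4570)/π(624) = 619/114 ≈ 5.4298;  PNT prediction ≈ 5.5933.

π(624) = 114 and π(4570) = 619, so π(4570)/π(624) ≈ 5.4298. The PNT-predicted ratio is (4570/ln(4570)) / (624/ln(624)) ≈ 5.5933. The two agree to within a few percent, as expected.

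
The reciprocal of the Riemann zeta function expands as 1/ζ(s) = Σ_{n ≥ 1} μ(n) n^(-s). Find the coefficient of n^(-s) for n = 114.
μ(114) = -1

Factor n = 114 = 2 · 3 · 19. μ(n) = 0 if any exponent ≥ 2 (not squarefree); otherwise μ(n) = (−1)^{ω(n)} where ω(n) is the number of distinct prime factors. Applying: μ(114) = -1.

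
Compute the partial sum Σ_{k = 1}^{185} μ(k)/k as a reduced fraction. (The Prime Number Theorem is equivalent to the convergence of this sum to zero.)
Σ μ(k)/k = -4481120979852480116694118773007716790549280440823659912246175579060127/899557715467591630453369012945614634379252921727391775909918599930435715

Values of μ(k) for 1 ≤ k ≤ 185: μ(1) = 1, μ(2) = -1, μ(3) = -1, μ(5) = -1, μ(6) = 1, μ(7) = -1, μ(10) = 1, μ(11) = -1, μ(13) = -1, μ(14) = 1, μ(15) = 1, μ(17) = -1, μ(19) = -1, μ(21) = 1, μ(22) = 1, μ(23) = -1, μ(26) = 1, μ(29) = -1, μ(30) = -1, μ(31) = -1, μ(33) = 1, μ(34) = 1, μ(35) = 1, μ(37) = -1, μ(38) = 1, μ(39) = 1, μ(41) = -1, μ(42) = -1, μ(43) = -1, μ(46) = 1, μ(47) = -1, μ(51) = 1, μ(53) = -1, μ(55) = 1, μ(57) = 1, μ(58) = 1, μ(59) = -1, μ(61) = -1, μ(62) = 1, μ(65) = 1, μ(66) = -1, μ(67) = -1, μ(69) = 1, μ(70) = -1, μ(71) = -1, μ(73) = -1, μ(74) = 1, μ(77) = 1, μ(78) = -1, μ(79) = -1, μ(82) = 1, μ(83) = -1, μ(85) = 1, μ(86) = 1, μ(87) = 1, μ(89) = -1, μ(91) = 1, μ(93) = 1, μ(94) = 1, μ(95) = 1, μ(97) = -1, μ(101) = -1, μ(102) = -1, μ(103) = -1, μ(105) = -1, μ(106) = 1, μ(107) = -1, μ(109) = -1, μ(110) = -1, μ(111) = 1, μ(113) = -1, μ(114) = -1, μ(115) = 1, μ(118) = 1, μ(119) = 1, μ(122) = 1, μ(123) = 1, μ(127) = -1, μ(129) = 1, μ(130) = -1, μ(131) = -1, μ(133) = 1, μ(134) = 1, μ(137) = -1, μ(138) = -1, μ(139) = -1, μ(141) = 1, μ(142) = 1, μ(143) = 1, μ(145) = 1, μ(146) = 1, μ(149) = -1, μ(151) = -1, μ(154) = -1, μ(155) = 1, μ(157) = -1, μ(158) = 1, μ(159) = 1, μ(161) = 1, μ(163) = -1, μ(165) = -1, μ(166) = 1, μ(167) = -1, μ(170) = -1, μ(173) = -1, μ(174) = -1, μ(177) = 1, μ(178) = 1, μ(179) = -1, μ(181) = -1, μ(182) = -1, μ(183) = 1, μ(185) = 1, with μ = 0 on non-squarefree integers. Summing μ(k)/k for k where μ(k) ≠ 0 gives -4481120979852480116694118773007716790549280440823659912246175579060127/899557715467591630453369012945614634379252921727391775909918599930435715 ≈ -0.0050. (PNT ⟺ this sum → 0 as n → ∞.)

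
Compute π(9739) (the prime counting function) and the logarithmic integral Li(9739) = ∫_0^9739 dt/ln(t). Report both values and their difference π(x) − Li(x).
π(9739) = 1201;  Li(9739) ≈ 1217.76;  π(x) − Li(x) ≈ -16.76.

Direct count of primes ≤ 9739 gives π(9739) = 1201. Numerical evaluation of the logarithmic integral gives Li(9739) ≈ 1217.76. The difference π(x) − Li(x) ≈ -16.76 is typically negative for small/moderate x (Li(x) overestimates), though Littlewood's theorem shows this sign changes infinitely often.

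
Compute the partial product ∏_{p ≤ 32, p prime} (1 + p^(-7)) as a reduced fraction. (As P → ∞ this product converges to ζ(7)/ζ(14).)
∏ = 45636384576315690080929715569674882079693135504462522074208731086848/45261280733327250662945753058202857554009606630517518569698816246875

The primes p ≤ 32 are [2, 3, 5, 7, 11, 13, 17, 19, 23, 29, 31]. For each, (1 + 1/p^7) = (p^7 + 1)/p^7. Multiplying these fractions over p ∈ [2, 3, 5, 7, 11, 13, 17, 19, 23, 29, 31] gives 45636384576315690080929715569674882079693135504462522074208731086848/45261280733327250662945753058202857554009606630517518569698816246875. (In the limit P → ∞ this tends to ζ(7)/ζ(14).)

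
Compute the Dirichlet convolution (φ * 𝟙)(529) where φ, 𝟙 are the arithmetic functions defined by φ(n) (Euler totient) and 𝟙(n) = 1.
(φ * 𝟙)(529) = 529

Divisors of 529: [1, 23, 529]. For each d | 529:
  d = 1: φ(1) · 𝟙(529/1) = 1 · 1 = 1
  d = 23: φ(23) · 𝟙(529/23) = 22 · 1 = 22
  d = 529: φ(529) · 𝟙(529/529) = 506 · 1 = 506
Summing: (φ * 𝟙)(529) = 1 + 22 + 506 = 529.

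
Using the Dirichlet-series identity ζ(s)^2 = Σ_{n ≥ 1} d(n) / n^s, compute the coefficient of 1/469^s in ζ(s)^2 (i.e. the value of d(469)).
d(469) = 4

ζ(s)^2 = (Σ 1/m^s)(Σ 1/k^s). The coefficient of 1/n^s in the product is the number of ordered pairs (m, k) with mk = n, which equals d(n). For n = 469, divisors are [1, 7, 67, 469], so d(469) = 4.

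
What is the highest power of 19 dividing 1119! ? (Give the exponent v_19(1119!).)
v_19(1119!) = 61

Legendre's formula: v_p(n!) = Σ_{k ≥ 1} ⌊n / p^k⌋. For p = 19, n = 1119, the terms are:
  ⌊1119/19^1⌋ = ⌊1119/19⌋ = 58
  ⌊1119/19^2⌋ = ⌊1119/361⌋ = 3
(the next term ⌊1119/19^3⌋ = 0, terminating the sum). Summing: v_19(1119!) = 58 + 3 = 61.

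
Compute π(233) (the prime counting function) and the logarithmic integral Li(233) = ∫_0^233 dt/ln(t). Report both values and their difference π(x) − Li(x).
π(233) = 51;  Li(233) ≈ 56.33;  π(x) − Li(x) ≈ -5.33.

Direct count of primes ≤ 233 gives π(233) = 51. Numerical evaluation of the logarithmic integral gives Li(233) ≈ 56.33. The difference π(x) − Li(x) ≈ -5.33 is typically negative for small/moderate x (Li(x) overestimates), though Littlewood's theorem shows this sign changes infinitely often.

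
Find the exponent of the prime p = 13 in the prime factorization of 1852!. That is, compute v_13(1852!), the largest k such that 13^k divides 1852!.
v_13(1852!) = 152

Legendre's formula: v_p(n!) = Σ_{k ≥ 1} ⌊n / p^k⌋. For p = 13, n = 1852, the terms are:
  ⌊1852/13^1⌋ = ⌊1852/13⌋ = 142
  ⌊1852/13^2⌋ = ⌊1852/169⌋ = 10
(the next term ⌊1852/13^3⌋ = 0, terminating the sum). Summing: v_13(1852!) = 142 + 10 = 152.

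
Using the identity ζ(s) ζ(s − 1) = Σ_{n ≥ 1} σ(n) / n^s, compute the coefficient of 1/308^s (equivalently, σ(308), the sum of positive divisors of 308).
σ(308) = 672

In the product (Σ m^0/m^s)(Σ k / k^s) = Σ (Σ_{d | n} d) / n^s, the coefficient of 1/n^s is σ(n) = Σ_{d | n} d. For n = 308, divisors are [1, 2, 4, 7, 11, 14, 22, 28, 44, 77, 154, 308]; summing: σ(308) = 672.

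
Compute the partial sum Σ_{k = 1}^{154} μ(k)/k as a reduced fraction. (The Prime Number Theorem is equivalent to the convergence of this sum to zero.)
Σ μ(k)/k = 774925721037986124275366676266697490065342673242708598/5364750833138837555449767529261714317873456270532298668855

Values of μ(k) for 1 ≤ k ≤ 154: μ(1) = 1, μ(2) = -1, μ(3) = -1, μ(5) = -1, μ(6) = 1, μ(7) = -1, μ(10) = 1, μ(11) = -1, μ(13) = -1, μ(14) = 1, μ(15) = 1, μ(17) = -1, μ(19) = -1, μ(21) = 1, μ(22) = 1, μ(23) = -1, μ(26) = 1, μ(29) = -1, μ(30) = -1, μ(31) = -1, μ(33) = 1, μ(34) = 1, μ(35) = 1, μ(37) = -1, μ(38) = 1, μ(39) = 1, μ(41) = -1, μ(42) = -1, μ(43) = -1, μ(46) = 1, μ(47) = -1, μ(51) = 1, μ(53) = -1, μ(55) = 1, μ(57) = 1, μ(58) = 1, μ(59) = -1, μ(61) = -1, μ(62) = 1, μ(65) = 1, μ(66) = -1, μ(67) = -1, μ(69) = 1, μ(70) = -1, μ(71) = -1, μ(73) = -1, μ(74) = 1, μ(77) = 1, μ(78) = -1, μ(79) = -1, μ(82) = 1, μ(83) = -1, μ(85) = 1, μ(86) = 1, μ(87) = 1, μ(89) = -1, μ(91) = 1, μ(93) = 1, μ(94) = 1, μ(95) = 1, μ(97) = -1, μ(101) = -1, μ(102) = -1, μ(103) = -1, μ(105) = -1, μ(106) = 1, μ(107) = -1, μ(109) = -1, μ(110) = -1, μ(111) = 1, μ(113) = -1, μ(114) = -1, μ(115) = 1, μ(118) = 1, μ(119) = 1, μ(122) = 1, μ(123) = 1, μ(127) = -1, μ(129) = 1, μ(130) = -1, μ(131) = -1, μ(133) = 1, μ(134) = 1, μ(137) = -1, μ(138) = -1, μ(139) = -1, μ(141) = 1, μ(142) = 1, μ(143) = 1, μ(145) = 1, μ(146) = 1, μ(149) = -1, μ(151) = -1, μ(154) = -1, with μ = 0 on non-squarefree integers. Summing μ(k)/k for k where μ(k) ≠ 0 gives 774925721037986124275366676266697490065342673242708598/5364750833138837555449767529261714317873456270532298668855 ≈ 0.0001. (PNT ⟺ this sum → 0 as n → ∞.)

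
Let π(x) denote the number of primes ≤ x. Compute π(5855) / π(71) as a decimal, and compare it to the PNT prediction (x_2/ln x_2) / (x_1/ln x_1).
π(5855)/π(71) = 769/20 ≈ 38.4500;  PNT prediction ≈ 40.5209.

π(71) = 20 and π(5855) = 769, so π(5855)/π(71) ≈ 38.4500. The PNT-predicted ratio is (5855/ln(5855)) / (71/ln(71)) ≈ 40.5209. The two agree to within a few percent, as expected.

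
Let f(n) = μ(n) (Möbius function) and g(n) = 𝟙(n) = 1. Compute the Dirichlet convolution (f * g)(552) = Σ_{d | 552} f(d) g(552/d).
(μ * 𝟙)(552) = 0

Divisors of 552: [1, 2, 3, 4, 6, 8, 12, 23, 24, 46, 69, 92, 138, 184, 276, 552]. For each d | 552:
  d = 1: μ(1) · 𝟙(552/1) = 1 · 1 = 1
  d = 2: μ(2) · 𝟙(552/2) = -1 · 1 = -1
  d = 3: μ(3) · 𝟙(552/3) = -1 · 1 = -1
  d = 4: μ(4) · 𝟙(552/4) = 0 · 1 = 0
  d = 6: μ(6) · 𝟙(552/6) = 1 · 1 = 1
  d = 8: μ(8) · 𝟙(552/8) = 0 · 1 = 0
  d = 12: μ(12) · 𝟙(552/12) = 0 · 1 = 0
  d = 23: μ(23) · 𝟙(552/23) = -1 · 1 = -1
  d = 24: μ(24) · 𝟙(552/24) = 0 · 1 = 0
  d = 46: μ(46) · 𝟙(552/46) = 1 · 1 = 1
  d = 69: μ(69) · 𝟙(552/69) = 1 · 1 = 1
  d = 92: μ(92) · 𝟙(552/92) = 0 · 1 = 0
  d = 138: μ(138) · 𝟙(552/138) = -1 · 1 = -1
  d = 184: μ(184) · 𝟙(552/184) = 0 · 1 = 0
  d = 276: μ(276) · 𝟙(552/276) = 0 · 1 = 0
  d = 552: μ(552) · 𝟙(552/552) = 0 · 1 = 0
Summing: (μ * 𝟙)(552) = 1 + -1 + -1 + 0 + 1 + 0 + 0 + -1 + 0 + 1 + 1 + 0 + -1 + 0 + 0 + 0 = 0.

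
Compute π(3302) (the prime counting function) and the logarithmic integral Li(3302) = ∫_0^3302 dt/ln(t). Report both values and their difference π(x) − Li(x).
π(3302) = 464;  Li(3302) ≈ 480.25;  π(x) − Li(x) ≈ -16.25.

Direct count of primes ≤ 3302 gives π(3302) = 464. Numerical evaluation of the logarithmic integral gives Li(3302) ≈ 480.25. The difference π(x) − Li(x) ≈ -16.25 is typically negative for small/moderate x (Li(x) overestimates), though Littlewood's theorem shows this sign changes infinitely often.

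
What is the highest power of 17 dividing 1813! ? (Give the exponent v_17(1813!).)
v_17(1813!) = 112

Legendre's formula: v_p(n!) = Σ_{k ≥ 1} ⌊n / p^k⌋. For p = 17, n = 1813, the terms are:
  ⌊1813/17^1⌋ = ⌊1813/17⌋ = 106
  ⌊1813/17^2⌋ = ⌊1813/289⌋ = 6
(the next term ⌊1813/17^3⌋ = 0, terminating the sum). Summing: v_17(1813!) = 106 + 6 = 112.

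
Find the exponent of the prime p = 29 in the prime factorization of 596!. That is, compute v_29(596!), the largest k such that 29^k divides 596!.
v_29(596!) = 20

Legendre's formula: v_p(n!) = Σ_{k ≥ 1} ⌊n / p^k⌋. For p = 29, n = 596, the terms are:
  ⌊596/29^1⌋ = ⌊596/29⌋ = 20
(the next term ⌊596/29^2⌋ = 0, terminating the sum). Summing: v_29(596!) = 20 = 20.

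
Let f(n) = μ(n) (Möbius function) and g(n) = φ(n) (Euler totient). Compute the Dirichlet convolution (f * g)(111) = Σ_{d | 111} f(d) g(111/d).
(μ * φ)(111) = 35

Divisors of 111: [1, 3, 37, 111]. For each d | 111:
  d = 1: μ(1) · φ(111/1) = 1 · 72 = 72
  d = 3: μ(3) · φ(111/3) = -1 · 36 = -36
  d = 37: μ(37) · φ(111/37) = -1 · 2 = -2
  d = 111: μ(111) · φ(111/111) = 1 · 1 = 1
Summing: (μ * φ)(111) = 72 + -36 + -2 + 1 = 35.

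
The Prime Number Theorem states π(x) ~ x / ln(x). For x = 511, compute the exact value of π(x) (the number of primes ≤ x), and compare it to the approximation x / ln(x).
π(511) = 97;  x/ln(x) ≈ 81.94;  relative error ≈ 15.53%.

Directly count primes up to 511: π(511) = 97. The PNT approximation gives 511/ln(511) ≈ 511/6.23637 ≈ 81.94. Relative error (π(x) − x/ln(x)) / π(x) ≈ 15.53%; the approximation is known to undercount slightly (Li(x) is a better estimate).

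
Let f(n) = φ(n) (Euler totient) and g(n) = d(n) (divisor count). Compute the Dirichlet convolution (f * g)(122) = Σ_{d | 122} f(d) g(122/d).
(φ * d)(122) = 186

Divisors of 122: [1, 2, 61, 122]. For each d | 122:
  d = 1: φ(1) · d(122/1) = 1 · 4 = 4
  d = 2: φ(2) · d(122/2) = 1 · 2 = 2
  d = 61: φ(61) · d(122/61) = 60 · 2 = 120
  d = 122: φ(122) · d(122/122) = 60 · 1 = 60
Summing: (φ * d)(122) = 4 + 2 + 120 + 60 = 186.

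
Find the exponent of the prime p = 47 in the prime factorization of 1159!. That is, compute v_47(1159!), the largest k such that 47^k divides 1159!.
v_47(1159!) = 24

Legendre's formula: v_p(n!) = Σ_{k ≥ 1} ⌊n / p^k⌋. For p = 47, n = 1159, the terms are:
  ⌊1159/47^1⌋ = ⌊1159/47⌋ = 24
(the next term ⌊1159/47^2⌋ = 0, terminating the sum). Summing: v_47(1159!) = 24 = 24.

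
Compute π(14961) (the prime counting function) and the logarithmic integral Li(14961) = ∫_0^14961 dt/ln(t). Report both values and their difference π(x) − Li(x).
π(14961) = 1752;  Li(14961) ≈ 1772.57;  π(x) − Li(x) ≈ -20.57.

Direct count of primes ≤ 14961 gives π(14961) = 1752. Numerical evaluation of the logarithmic integral gives Li(14961) ≈ 1772.57. The difference π(x) − Li(x) ≈ -20.57 is typically negative for small/moderate x (Li(x) overestimates), though Littlewood's theorem shows this sign changes infinitely often.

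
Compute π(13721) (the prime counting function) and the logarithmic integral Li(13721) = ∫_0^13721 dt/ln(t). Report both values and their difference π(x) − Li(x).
π(13721) = 1623;  Li(13721) ≈ 1643.00;  π(x) − Li(x) ≈ -20.00.

Direct count of primes ≤ 13721 gives π(13721) = 1623. Numerical evaluation of the logarithmic integral gives Li(13721) ≈ 1643.00. The difference π(x) − Li(x) ≈ -20.00 is typically negative for small/moderate x (Li(x) overestimates), though Littlewood's theorem shows this sign changes infinitely often.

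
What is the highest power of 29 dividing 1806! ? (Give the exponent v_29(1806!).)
v_29(1806!) = 64

Legendre's formula: v_p(n!) = Σ_{k ≥ 1} ⌊n / p^k⌋. For p = 29, n = 1806, the terms are:
  ⌊1806/29^1⌋ = ⌊1806/29⌋ = 62
  ⌊1806/29^2⌋ = ⌊1806/841⌋ = 2
(the next term ⌊1806/29^3⌋ = 0, terminating the sum). Summing: v_29(1806!) = 62 + 2 = 64.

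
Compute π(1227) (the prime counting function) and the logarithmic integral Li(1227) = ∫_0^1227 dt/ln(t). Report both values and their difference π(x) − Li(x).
π(1227) = 200;  Li(1227) ≈ 209.98;  π(x) − Li(x) ≈ -9.98.

Direct count of primes ≤ 1227 gives π(1227) = 200. Numerical evaluation of the logarithmic integral gives Li(1227) ≈ 209.98. The difference π(x) − Li(x) ≈ -9.98 is typically negative for small/moderate x (Li(x) overestimates), though Littlewood's theorem shows this sign changes infinitely often.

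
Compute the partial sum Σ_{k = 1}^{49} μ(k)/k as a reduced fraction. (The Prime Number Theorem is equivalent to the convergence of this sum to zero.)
Σ μ(k)/k = -12611493192339623/614889782588491410

Values of μ(k) for 1 ≤ k ≤ 49: μ(1) = 1, μ(2) = -1, μ(3) = -1, μ(5) = -1, μ(6) = 1, μ(7) = -1, μ(10) = 1, μ(11) = -1, μ(13) = -1, μ(14) = 1, μ(15) = 1, μ(17) = -1, μ(19) = -1, μ(21) = 1, μ(22) = 1, μ(23) = -1, μ(26) = 1, μ(29) = -1, μ(30) = -1, μ(31) = -1, μ(33) = 1, μ(34) = 1, μ(35) = 1, μ(37) = -1, μ(38) = 1, μ(39) = 1, μ(41) = -1, μ(42) = -1, μ(43) = -1, μ(46) = 1, μ(47) = -1, with μ = 0 on non-squarefree integers. Summing μ(k)/k for k where μ(k) ≠ 0 gives -12611493192339623/614889782588491410 ≈ -0.0205. (PNT ⟺ this sum → 0 as n → ∞.)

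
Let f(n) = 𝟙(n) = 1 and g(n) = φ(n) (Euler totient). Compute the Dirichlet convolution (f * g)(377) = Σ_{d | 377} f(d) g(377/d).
(𝟙 * φ)(377) = 377

Divisors of 377: [1, 13, 29, 377]. For each d | 377:
  d = 1: 𝟙(1) · φ(377/1) = 1 · 336 = 336
  d = 13: 𝟙(13) · φ(377/13) = 1 · 28 = 28
  d = 29: 𝟙(29) · φ(377/29) = 1 · 12 = 12
  d = 377: 𝟙(377) · φ(377/377) = 1 · 1 = 1
Summing: (𝟙 * φ)(377) = 336 + 28 + 12 + 1 = 377.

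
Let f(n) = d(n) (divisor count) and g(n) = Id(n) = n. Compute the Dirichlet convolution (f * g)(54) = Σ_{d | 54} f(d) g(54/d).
(d * Id)(54) = 232

Divisors of 54: [1, 2, 3, 6, 9, 18, 27, 54]. For each d | 54:
  d = 1: d(1) · Id(54/1) = 1 · 54 = 54
  d = 2: d(2) · Id(54/2) = 2 · 27 = 54
  d = 3: d(3) · Id(54/3) = 2 · 18 = 36
  d = 6: d(6) · Id(54/6) = 4 · 9 = 36
  d = 9: d(9) · Id(54/9) = 3 · 6 = 18
  d = 18: d(18) · Id(54/18) = 6 · 3 = 18
  d = 27: d(27) · Id(54/27) = 4 · 2 = 8
  d = 54: d(54) · Id(54/54) = 8 · 1 = 8
Summing: (d * Id)(54) = 54 + 54 + 36 + 36 + 18 + 18 + 8 + 8 = 232.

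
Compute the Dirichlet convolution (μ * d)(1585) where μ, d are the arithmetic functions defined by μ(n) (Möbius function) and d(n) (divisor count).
(μ * d)(1585) = 1

Divisors of 1585: [1, 5, 317, 1585]. For each d | 1585:
  d = 1: μ(1) · d(1585/1) = 1 · 4 = 4
  d = 5: μ(5) · d(1585/5) = -1 · 2 = -2
  d = 317: μ(317) · d(1585/317) = -1 · 2 = -2
  d = 1585: μ(1585) · d(1585/1585) = 1 · 1 = 1
Summing: (μ * d)(1585) = 4 + -2 + -2 + 1 = 1.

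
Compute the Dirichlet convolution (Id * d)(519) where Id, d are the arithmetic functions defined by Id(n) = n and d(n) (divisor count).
(Id * d)(519) = 875

Divisors of 519: [1, 3, 173, 519]. For each d | 519:
  d = 1: Id(1) · d(519/1) = 1 · 4 = 4
  d = 3: Id(3) · d(519/3) = 3 · 2 = 6
  d = 173: Id(173) · d(519/173) = 173 · 2 = 346
  d = 519: Id(519) · d(519/519) = 519 · 1 = 519
Summing: (Id * d)(519) = 4 + 6 + 346 + 519 = 875.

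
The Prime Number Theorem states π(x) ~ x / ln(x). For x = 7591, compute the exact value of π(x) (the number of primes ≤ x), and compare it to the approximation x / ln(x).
π(7591) = 965;  x/ln(x) ≈ 849.61;  relative error ≈ 11.96%.

Directly count primes up to 7591: π(7591) = 965. The PNT approximation gives 7591/ln(7591) ≈ 7591/8.93472 ≈ 849.61. Relative error (π(x) − x/ln(x)) / π(x) ≈ 11.96%; the approximation is known to undercount slightly (Li(x) is a better estimate).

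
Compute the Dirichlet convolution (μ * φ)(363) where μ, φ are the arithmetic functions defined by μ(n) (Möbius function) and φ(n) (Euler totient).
(μ * φ)(363) = 100

Divisors of 363: [1, 3, 11, 33, 121, 363]. For each d | 363:
  d = 1: μ(1) · φ(363/1) = 1 · 220 = 220
  d = 3: μ(3) · φ(363/3) = -1 · 110 = -110
  d = 11: μ(11) · φ(363/11) = -1 · 20 = -20
  d = 33: μ(33) · φ(363/33) = 1 · 10 = 10
  d = 121: μ(121) · φ(363/121) = 0 · 2 = 0
  d = 363: μ(363) · φ(363/363) = 0 · 1 = 0
Summing: (μ * φ)(363) = 220 + -110 + -20 + 10 + 0 + 0 = 100.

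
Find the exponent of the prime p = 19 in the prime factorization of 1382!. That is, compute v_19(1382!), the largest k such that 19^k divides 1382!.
v_19(1382!) = 75

Legendre's formula: v_p(n!) = Σ_{k ≥ 1} ⌊n / p^k⌋. For p = 19, n = 1382, the terms are:
  ⌊1382/19^1⌋ = ⌊1382/19⌋ = 72
  ⌊1382/19^2⌋ = ⌊1382/361⌋ = 3
(the next term ⌊1382/19^3⌋ = 0, terminating the sum). Summing: v_19(1382!) = 72 + 3 = 75.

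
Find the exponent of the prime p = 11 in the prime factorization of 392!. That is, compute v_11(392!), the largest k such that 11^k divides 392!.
v_11(392!) = 38

Legendre's formula: v_p(n!) = Σ_{k ≥ 1} ⌊n / p^k⌋. For p = 11, n = 392, the terms are:
  ⌊392/11^1⌋ = ⌊392/11⌋ = 35
  ⌊392/11^2⌋ = ⌊392/121⌋ = 3
(the next term ⌊392/11^3⌋ = 0, terminating the sum). Summing: v_11(392!) = 35 + 3 = 38.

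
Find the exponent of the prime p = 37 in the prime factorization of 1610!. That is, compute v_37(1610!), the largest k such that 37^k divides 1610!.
v_37(1610!) = 44

Legendre's formula: v_p(n!) = Σ_{k ≥ 1} ⌊n / p^k⌋. For p = 37, n = 1610, the terms are:
  ⌊1610/37^1⌋ = ⌊1610/37⌋ = 43
  ⌊1610/37^2⌋ = ⌊1610/1369⌋ = 1
(the next term ⌊1610/37^3⌋ = 0, terminating the sum). Summing: v_37(1610!) = 43 + 1 = 44.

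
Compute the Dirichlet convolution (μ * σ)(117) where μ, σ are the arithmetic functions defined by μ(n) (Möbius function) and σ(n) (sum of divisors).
(μ * σ)(117) = 117

Divisors of 117: [1, 3, 9, 13, 39, 117]. For each d | 117:
  d = 1: μ(1) · σ(117/1) = 1 · 182 = 182
  d = 3: μ(3) · σ(117/3) = -1 · 56 = -56
  d = 9: μ(9) · σ(117/9) = 0 · 14 = 0
  d = 13: μ(13) · σ(117/13) = -1 · 13 = -13
  d = 39: μ(39) · σ(117/39) = 1 · 4 = 4
  d = 117: μ(117) · σ(117/117) = 0 · 1 = 0
Summing: (μ * σ)(117) = 182 + -56 + 0 + -13 + 4 + 0 = 117.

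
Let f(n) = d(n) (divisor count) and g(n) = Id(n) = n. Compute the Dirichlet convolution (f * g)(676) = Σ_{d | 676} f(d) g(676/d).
(d * Id)(676) = 2178

Divisors of 676: [1, 2, 4, 13, 26, 52, 169, 338, 676]. For each d | 676:
  d = 1: d(1) · Id(676/1) = 1 · 676 = 676
  d = 2: d(2) · Id(676/2) = 2 · 338 = 676
  d = 4: d(4) · Id(676/4) = 3 · 169 = 507
  d = 13: d(13) · Id(676/13) = 2 · 52 = 104
  d = 26: d(26) · Id(676/26) = 4 · 26 = 104
  d = 52: d(52) · Id(676/52) = 6 · 13 = 78
  d = 169: d(169) · Id(676/169) = 3 · 4 = 12
  d = 338: d(338) · Id(676/338) = 6 · 2 = 12
  d = 676: d(676) · Id(676/676) = 9 · 1 = 9
Summing: (d * Id)(676) = 676 + 676 + 507 + 104 + 104 + 78 + 12 + 12 + 9 = 2178.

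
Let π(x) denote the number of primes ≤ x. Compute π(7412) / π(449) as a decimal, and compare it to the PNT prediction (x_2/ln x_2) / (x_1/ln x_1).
π(7412)/π(449) = 940/87 ≈ 10.8046;  PNT prediction ≈ 11.3136.

π(449) = 87 and π(7412) = 940, so π(7412)/π(449) ≈ 10.8046. The PNT-predicted ratio is (7412/ln(7412)) / (449/ln(449)) ≈ 11.3136. The two agree to within a few percent, as expected.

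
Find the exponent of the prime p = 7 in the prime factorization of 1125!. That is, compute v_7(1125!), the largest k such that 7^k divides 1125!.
v_7(1125!) = 185

Legendre's formula: v_p(n!) = Σ_{k ≥ 1} ⌊n / p^k⌋. For p = 7, n = 1125, the terms are:
  ⌊1125/7^1⌋ = ⌊1125/7⌋ = 160
  ⌊1125/7^2⌋ = ⌊1125/49⌋ = 22
  ⌊1125/7^3⌋ = ⌊1125/343⌋ = 3
(the next term ⌊1125/7^4⌋ = 0, terminating the sum). Summing: v_7(1125!) = 160 + 22 + 3 = 185.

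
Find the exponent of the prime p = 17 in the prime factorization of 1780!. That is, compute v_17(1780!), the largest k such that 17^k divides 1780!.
v_17(1780!) = 110

Legendre's formula: v_p(n!) = Σ_{k ≥ 1} ⌊n / p^k⌋. For p = 17, n = 1780, the terms are:
  ⌊1780/17^1⌋ = ⌊1780/17⌋ = 104
  ⌊1780/17^2⌋ = ⌊1780/289⌋ = 6
(the next term ⌊1780/17^3⌋ = 0, terminating the sum). Summing: v_17(1780!) = 104 + 6 = 110.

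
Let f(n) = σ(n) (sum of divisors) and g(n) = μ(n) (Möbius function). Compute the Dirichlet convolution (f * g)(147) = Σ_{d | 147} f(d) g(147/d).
(σ * μ)(147) = 147

Divisors of 147: [1, 3, 7, 21, 49, 147]. For each d | 147:
  d = 1: σ(1) · μ(147/1) = 1 · 0 = 0
  d = 3: σ(3) · μ(147/3) = 4 · 0 = 0
  d = 7: σ(7) · μ(147/7) = 8 · 1 = 8
  d = 21: σ(21) · μ(147/21) = 32 · -1 = -32
  d = 49: σ(49) · μ(147/49) = 57 · -1 = -57
  d = 147: σ(147) · μ(147/147) = 228 · 1 = 228
Summing: (σ * μ)(147) = 0 + 0 + 8 + -32 + -57 + 228 = 147.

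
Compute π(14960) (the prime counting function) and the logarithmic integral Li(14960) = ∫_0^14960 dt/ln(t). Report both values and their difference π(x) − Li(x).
π(14960) = 1752;  Li(14960) ≈ 1772.46;  π(x) − Li(x) ≈ -20.46.

Direct count of primes ≤ 14960 gives π(14960) = 1752. Numerical evaluation of the logarithmic integral gives Li(14960) ≈ 1772.46. The difference π(x) − Li(x) ≈ -20.46 is typically negative for small/moderate x (Li(x) overestimates), though Littlewood's theorem shows this sign changes infinitely often.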